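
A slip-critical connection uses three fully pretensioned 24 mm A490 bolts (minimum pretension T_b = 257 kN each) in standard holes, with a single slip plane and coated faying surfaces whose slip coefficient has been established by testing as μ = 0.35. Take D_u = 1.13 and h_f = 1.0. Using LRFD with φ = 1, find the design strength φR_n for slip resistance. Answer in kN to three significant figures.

R_n = μ · D_u · h_f · T_b · n_s · n_b = 0.35 × 1.13 × 1.0 × 257 × 1 × 3 = 304.9 kN.
Design strength φR_n = 1 × 304.9 = 305 kN.

305 kN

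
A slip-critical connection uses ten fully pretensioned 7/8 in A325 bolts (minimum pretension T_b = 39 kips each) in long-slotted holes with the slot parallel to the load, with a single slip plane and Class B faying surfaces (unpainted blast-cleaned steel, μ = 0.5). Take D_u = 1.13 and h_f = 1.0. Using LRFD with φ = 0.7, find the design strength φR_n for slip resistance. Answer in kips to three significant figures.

154 kips

R_n = μ · D_u · h_f · T_b · n_s · n_b = 0.5 × 1.13 × 1.0 × 39 × 1 × 10 = 220.3 kips.
Design strength φR_n = 0.7 × 220.3 = 154 kips.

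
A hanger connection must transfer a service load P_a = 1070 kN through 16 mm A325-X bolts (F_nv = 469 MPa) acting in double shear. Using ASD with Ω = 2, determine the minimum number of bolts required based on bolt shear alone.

A_b = π·16²/4 = 201.1 mm².
Per-bolt allowable strength R_n/Ω = 469 × 201.1 × 2 / 1000 / 2 = 94.3 kN.
n ≥ 1070 / 94.3 = 11.35 → use 12 bolts.

12 bolts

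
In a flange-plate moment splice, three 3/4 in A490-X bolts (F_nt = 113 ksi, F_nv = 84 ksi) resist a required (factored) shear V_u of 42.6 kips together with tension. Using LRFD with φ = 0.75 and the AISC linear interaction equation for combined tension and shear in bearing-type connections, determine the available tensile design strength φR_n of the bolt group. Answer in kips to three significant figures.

A_b = π·0.75²/4 = 0.4418 in²; f_rv = 42.6 / (3 × 0.4418) = 32.14 ksi.
F'_nt = 1.3 F_nt − (F_nt / φF_nv) f_rv = 1.3·113 − (113/(0.75·84))·32.14 = 89.25 ksi, capped at F_nt → F'_nt = 89.25 ksi.
R_n = F'_nt · A_b · n = 89.25 × 0.4418 × 3 = 118.3 kips.
Design strength φR_n = 0.75 × 118.3 = 88.7 kips.

88.7 kips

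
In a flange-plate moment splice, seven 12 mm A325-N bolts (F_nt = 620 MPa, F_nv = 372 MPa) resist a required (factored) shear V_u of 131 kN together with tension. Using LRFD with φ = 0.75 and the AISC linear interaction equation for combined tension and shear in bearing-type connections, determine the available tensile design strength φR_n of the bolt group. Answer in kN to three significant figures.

260 kN

A_b = π·12²/4 = 113.1 mm²; f_rv = 131 × 1000 / (7 × 113.1) = 165.5 MPa.
F'_nt = 1.3 F_nt − (F_nt / φF_nv) f_rv = 1.3·620 − (620/(0.75·372))·165.5 = 438.3 MPa, capped at F_nt → F'_nt = 438.3 MPa.
R_n = F'_nt · A_b · n = 438.3 × 113.1 × 7 / 1000 = 347 kN.
Design strength φR_n = 0.75 × 347 = 260 kN.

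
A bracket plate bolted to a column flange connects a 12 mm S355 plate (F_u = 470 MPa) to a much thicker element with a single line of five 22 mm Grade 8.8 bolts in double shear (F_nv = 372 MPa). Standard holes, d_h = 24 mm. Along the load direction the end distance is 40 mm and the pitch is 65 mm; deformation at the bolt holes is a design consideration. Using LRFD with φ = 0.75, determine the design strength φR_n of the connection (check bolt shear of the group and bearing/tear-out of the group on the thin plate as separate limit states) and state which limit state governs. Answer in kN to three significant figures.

975 kN (bearing governs)

Bolt shear: A_b = π·22²/4 = 380.1 mm²; R_n = 372 × 380.1 × 5 × 2 / 1000 = 1414 kN → 0.75 × 1414 = 1060 kN.
Bearing (1.2 l_c t F_u ≤ 2.4 d t F_u): upper limit = 2.4·22·12·470 / 1000 = 297.8 kN.
  Edge l_c = 40 − 24/2 = 28 → r_n = 189.5 kN; interior l_c = 65 − 24 = 41 → r_n = 277.5 kN.
  R_n,bearing = 1·189.5 + 4·277.5 = 1299 kN → 0.75 × 1299 = 975 kN.
Bearing governs: 975 kN.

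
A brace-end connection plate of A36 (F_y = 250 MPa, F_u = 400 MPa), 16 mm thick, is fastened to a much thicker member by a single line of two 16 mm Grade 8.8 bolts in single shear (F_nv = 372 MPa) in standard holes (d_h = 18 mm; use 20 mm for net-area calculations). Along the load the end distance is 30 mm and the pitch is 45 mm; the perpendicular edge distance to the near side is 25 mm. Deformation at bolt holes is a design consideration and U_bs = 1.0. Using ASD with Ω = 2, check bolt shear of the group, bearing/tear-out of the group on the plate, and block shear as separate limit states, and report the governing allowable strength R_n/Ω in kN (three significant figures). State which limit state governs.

74.8 kN (bolt shear governs)

Bolt shear: A_b = π·16²/4 = 201.1 mm²; R_n = 372 × 201.1 × 2 × 1 / 1000 = 149.6 kN → 149.6 / 2 = 74.8 kN.
Bearing: edge l_c = 21, r_n = 161.3 kN; interior l_c = 27, r_n = 207.4 kN; R_n = 161.3 + 1·207.4 = 368.6 kN → 184 kN.
Block shear: A_gv = 1200, A_nv = 720, A_nt = 240 mm²; R_n = min(0.6F_uA_nv, 0.6F_yA_gv) + U_bs·F_u·A_nt = 268.8 kN → 134 kN.
Bolt shear governs: 74.8 kN.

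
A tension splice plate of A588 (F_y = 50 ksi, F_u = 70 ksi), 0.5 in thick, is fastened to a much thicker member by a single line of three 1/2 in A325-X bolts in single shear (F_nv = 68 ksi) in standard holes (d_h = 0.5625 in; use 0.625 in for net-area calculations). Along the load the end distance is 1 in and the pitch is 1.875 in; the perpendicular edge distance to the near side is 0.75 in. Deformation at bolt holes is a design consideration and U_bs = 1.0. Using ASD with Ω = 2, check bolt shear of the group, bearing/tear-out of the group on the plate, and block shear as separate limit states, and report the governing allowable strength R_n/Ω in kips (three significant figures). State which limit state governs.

Bolt shear: A_b = π·0.5²/4 = 0.1963 in²; R_n = 68 × 0.1963 × 3 × 1 = 40.06 kips → 40.06 / 2 = 20 kips.
Bearing: edge l_c = 0.7188, r_n = 30.19 kips; interior l_c = 1.312, r_n = 42 kips; R_n = 30.19 + 2·42 = 114.2 kips → 57.1 kips.
Block shear: A_gv = 2.375, A_nv = 1.594, A_nt = 0.2188 in²; R_n = min(0.6F_uA_nv, 0.6F_yA_gv) + U_bs·F_u·A_nt = 82.25 kips → 41.1 kips.
Bolt shear governs: 20 kips.

20 kips (bolt shear governs)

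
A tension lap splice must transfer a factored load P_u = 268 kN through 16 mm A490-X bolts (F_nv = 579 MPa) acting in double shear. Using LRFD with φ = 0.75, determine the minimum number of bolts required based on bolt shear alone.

2 bolts

A_b = π·16²/4 = 201.1 mm².
Per-bolt design strength φR_n = 0.75 × 579 × 201.1 × 2 / 1000 = 174.6 kN.
n ≥ 268 / 174.6 = 1.535 → use 2 bolts.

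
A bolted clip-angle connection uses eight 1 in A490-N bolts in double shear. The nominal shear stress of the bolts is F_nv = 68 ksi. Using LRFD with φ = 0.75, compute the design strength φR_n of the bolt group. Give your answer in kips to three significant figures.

641 kips

A_b = π × 1² / 4 = 0.7854 in².
R_n = F_nv · A_b · n · n_s = 68 × 0.7854 × 8 × 2 = 854.5 kips.
Design strength φR_n = 0.75 × 854.5 = 641 kips.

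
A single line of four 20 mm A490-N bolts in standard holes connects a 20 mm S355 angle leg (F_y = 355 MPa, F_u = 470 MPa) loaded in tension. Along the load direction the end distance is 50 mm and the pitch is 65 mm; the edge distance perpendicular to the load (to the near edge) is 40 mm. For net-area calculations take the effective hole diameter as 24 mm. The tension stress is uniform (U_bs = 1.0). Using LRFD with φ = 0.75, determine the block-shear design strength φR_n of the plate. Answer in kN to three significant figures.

878 kN

Shear plane L_v = 50 + 3·65 = 245 mm; A_gv = 245 × 20 = 4900 mm².
A_nv = (245 − 3.5·24) × 20 = 3220 mm².
A_nt = (40 − 0.5·24) × 20 = 560 mm².
0.6 F_u A_nv = 908 kN; 0.6 F_y A_gv = 1044 kN → shear rupture governs the shear term.
R_n = 908 + 1.0 × 470 × 560 / 1000 = 1171 kN.
Design strength φR_n = 0.75 × 1171 = 878 kN.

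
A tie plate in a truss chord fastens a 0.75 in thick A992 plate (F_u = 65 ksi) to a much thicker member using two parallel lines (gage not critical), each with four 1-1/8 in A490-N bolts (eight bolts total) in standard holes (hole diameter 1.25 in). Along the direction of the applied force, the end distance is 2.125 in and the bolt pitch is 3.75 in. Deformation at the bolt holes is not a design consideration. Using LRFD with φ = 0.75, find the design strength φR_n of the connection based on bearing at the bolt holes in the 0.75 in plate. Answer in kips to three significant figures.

Per bolt r_n = 1.5 l_c t F_u ≤ 3.0 d t F_u; upper limit = 3.0 × 1.125 × 0.75 × 65 = 164.5 kips.
Edge bolt: l_c = 2.125 − 1.25/2 = 1.5 in → 1.5 × 1.5 × 0.75 × 65 = 109.7 → r_n = 109.7 kips.
Interior bolts: l_c = 3.75 − 1.25 = 2.5 in → 1.5 × 2.5 × 0.75 × 65 = 182.8 → r_n = 164.5 kips.
R_n = 2 × 109.7 + 6 × 164.5 = 1207 kips.
Design strength φR_n = 0.75 × 1207 = 905 kips.

905 kips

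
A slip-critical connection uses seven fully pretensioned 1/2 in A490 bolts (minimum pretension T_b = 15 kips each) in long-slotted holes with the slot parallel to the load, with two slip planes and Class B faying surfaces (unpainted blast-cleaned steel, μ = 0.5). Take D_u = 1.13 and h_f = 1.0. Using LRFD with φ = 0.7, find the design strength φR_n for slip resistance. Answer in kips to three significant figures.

R_n = μ · D_u · h_f · T_b · n_s · n_b = 0.5 × 1.13 × 1.0 × 15 × 2 × 7 = 118.6 kips.
Design strength φR_n = 0.7 × 118.6 = 83.1 kips.

83.1 kips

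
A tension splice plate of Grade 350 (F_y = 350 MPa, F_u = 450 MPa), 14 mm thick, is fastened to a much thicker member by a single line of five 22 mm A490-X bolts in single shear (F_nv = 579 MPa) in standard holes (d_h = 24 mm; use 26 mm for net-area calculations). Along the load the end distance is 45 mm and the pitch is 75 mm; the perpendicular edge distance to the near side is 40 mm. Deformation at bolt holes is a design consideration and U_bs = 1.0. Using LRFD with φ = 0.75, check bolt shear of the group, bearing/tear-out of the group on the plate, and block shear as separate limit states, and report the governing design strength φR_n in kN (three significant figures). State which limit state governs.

774 kN (block shear governs)

Bolt shear: A_b = π·22²/4 = 380.1 mm²; R_n = 579 × 380.1 × 5 × 1 / 1000 = 1100 kN → 0.75 × 1100 = 825 kN.
Bearing: edge l_c = 33, r_n = 249.5 kN; interior l_c = 51, r_n = 332.6 kN; R_n = 249.5 + 4·332.6 = 1580 kN → 1190 kN.
Block shear: A_gv = 4830, A_nv = 3192, A_nt = 378 mm²; R_n = min(0.6F_uA_nv, 0.6F_yA_gv) + U_bs·F_u·A_nt = 1032 kN → 774 kN.
Block shear governs: 774 kN.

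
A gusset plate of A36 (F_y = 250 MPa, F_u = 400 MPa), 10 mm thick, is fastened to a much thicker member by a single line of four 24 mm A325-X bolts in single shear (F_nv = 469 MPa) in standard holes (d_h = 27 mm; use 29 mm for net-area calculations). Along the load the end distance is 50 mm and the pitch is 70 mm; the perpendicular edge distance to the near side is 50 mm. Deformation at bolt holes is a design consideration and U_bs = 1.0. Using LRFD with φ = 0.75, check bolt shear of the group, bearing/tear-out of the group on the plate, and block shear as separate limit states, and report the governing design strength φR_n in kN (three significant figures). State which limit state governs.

Bolt shear: A_b = π·24²/4 = 452.4 mm²; R_n = 469 × 452.4 × 4 × 1 / 1000 = 848.7 kN → 0.75 × 848.7 = 637 kN.
Bearing: edge l_c = 36.5, r_n = 175.2 kN; interior l_c = 43, r_n = 206.4 kN; R_n = 175.2 + 3·206.4 = 794.4 kN → 596 kN.
Block shear: A_gv = 2600, A_nv = 1585, A_nt = 355 mm²; R_n = min(0.6F_uA_nv, 0.6F_yA_gv) + U_bs·F_u·A_nt = 522.4 kN → 392 kN.
Block shear governs: 392 kN.

392 kN (block shear governs)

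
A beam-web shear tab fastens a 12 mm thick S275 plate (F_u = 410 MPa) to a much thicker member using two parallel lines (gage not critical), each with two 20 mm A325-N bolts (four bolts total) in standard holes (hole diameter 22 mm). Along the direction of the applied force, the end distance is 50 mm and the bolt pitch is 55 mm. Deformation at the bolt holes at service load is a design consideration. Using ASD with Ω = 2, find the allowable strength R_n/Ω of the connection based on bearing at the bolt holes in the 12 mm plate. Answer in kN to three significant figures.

425 kN

Per bolt r_n = 1.2 l_c t F_u ≤ 2.4 d t F_u; upper limit = 2.4 × 20 × 12 × 410 / 1000 = 236.2 kN.
Edge bolt: l_c = 50 − 22/2 = 39 mm → 1.2 × 39 × 12 × 410 / 1000 = 230.3 → r_n = 230.3 kN.
Interior bolts: l_c = 55 − 22 = 33 mm → 1.2 × 33 × 12 × 410 / 1000 = 194.8 → r_n = 194.8 kN.
R_n = 2 × 230.3 + 2 × 194.8 = 850.2 kN.
Allowable strength R_n/Ω = 850.2 / 2 = 425 kN.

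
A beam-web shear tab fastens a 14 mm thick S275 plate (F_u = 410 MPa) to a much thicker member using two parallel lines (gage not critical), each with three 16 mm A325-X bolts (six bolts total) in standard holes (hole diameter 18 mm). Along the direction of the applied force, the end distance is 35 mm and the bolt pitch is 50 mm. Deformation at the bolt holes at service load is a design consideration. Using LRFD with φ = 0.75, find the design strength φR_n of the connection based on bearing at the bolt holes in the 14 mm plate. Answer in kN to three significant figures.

930 kN

Per bolt r_n = 1.2 l_c t F_u ≤ 2.4 d t F_u; upper limit = 2.4 × 16 × 14 × 410 / 1000 = 220.4 kN.
Edge bolt: l_c = 35 − 18/2 = 26 mm → 1.2 × 26 × 14 × 410 / 1000 = 179.1 → r_n = 179.1 kN.
Interior bolts: l_c = 50 − 18 = 32 mm → 1.2 × 32 × 14 × 410 / 1000 = 220.4 → r_n = 220.4 kN.
R_n = 2 × 179.1 + 4 × 220.4 = 1240 kN.
Design strength φR_n = 0.75 × 1240 = 930 kN.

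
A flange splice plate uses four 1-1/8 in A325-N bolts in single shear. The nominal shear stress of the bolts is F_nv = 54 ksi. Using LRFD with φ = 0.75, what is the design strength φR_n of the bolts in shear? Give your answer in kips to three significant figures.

A_b = π × 1.125² / 4 = 0.994 in².
R_n = F_nv · A_b · n · n_s = 54 × 0.994 × 4 × 1 = 214.7 kips.
Design strength φR_n = 0.75 × 214.7 = 161 kips.

161 kips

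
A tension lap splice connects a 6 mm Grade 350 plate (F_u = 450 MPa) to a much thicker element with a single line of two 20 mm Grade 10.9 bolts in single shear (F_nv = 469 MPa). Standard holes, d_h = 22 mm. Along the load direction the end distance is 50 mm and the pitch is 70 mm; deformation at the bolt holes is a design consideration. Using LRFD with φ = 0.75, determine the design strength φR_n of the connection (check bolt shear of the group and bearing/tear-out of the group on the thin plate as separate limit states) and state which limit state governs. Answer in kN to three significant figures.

Bolt shear: A_b = π·20²/4 = 314.2 mm²; R_n = 469 × 314.2 × 2 × 1 / 1000 = 294.7 kN → 0.75 × 294.7 = 221 kN.
Bearing (1.2 l_c t F_u ≤ 2.4 d t F_u): upper limit = 2.4·20·6·450 / 1000 = 129.6 kN.
  Edge l_c = 50 − 22/2 = 39 → r_n = 126.4 kN; interior l_c = 70 − 22 = 48 → r_n = 129.6 kN.
  R_n,bearing = 1·126.4 + 1·129.6 = 256 kN → 0.75 × 256 = 192 kN.
Bearing governs: 192 kN.

192 kN (bearing governs)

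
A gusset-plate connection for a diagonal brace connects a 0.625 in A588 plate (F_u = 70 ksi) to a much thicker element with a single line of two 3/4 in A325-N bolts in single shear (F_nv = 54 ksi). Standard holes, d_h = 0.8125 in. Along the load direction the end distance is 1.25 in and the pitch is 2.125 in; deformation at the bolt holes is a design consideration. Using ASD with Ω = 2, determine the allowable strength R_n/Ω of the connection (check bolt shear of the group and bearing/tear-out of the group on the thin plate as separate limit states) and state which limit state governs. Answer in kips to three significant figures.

Bolt shear: A_b = π·0.75²/4 = 0.4418 in²; R_n = 54 × 0.4418 × 2 × 1 = 47.71 kips → 47.71 / 2 = 23.9 kips.
Bearing (1.2 l_c t F_u ≤ 2.4 d t F_u): upper limit = 2.4·0.75·0.625·70 = 78.75 kips.
  Edge l_c = 1.25 − 0.8125/2 = 0.8438 → r_n = 44.3 kips; interior l_c = 2.125 − 0.8125 = 1.312 → r_n = 68.91 kips.
  R_n,bearing = 1·44.3 + 1·68.91 = 113.2 kips → 113.2 / 2 = 56.6 kips.
Bolt shear governs: 23.9 kips.

23.9 kips (bolt shear governs)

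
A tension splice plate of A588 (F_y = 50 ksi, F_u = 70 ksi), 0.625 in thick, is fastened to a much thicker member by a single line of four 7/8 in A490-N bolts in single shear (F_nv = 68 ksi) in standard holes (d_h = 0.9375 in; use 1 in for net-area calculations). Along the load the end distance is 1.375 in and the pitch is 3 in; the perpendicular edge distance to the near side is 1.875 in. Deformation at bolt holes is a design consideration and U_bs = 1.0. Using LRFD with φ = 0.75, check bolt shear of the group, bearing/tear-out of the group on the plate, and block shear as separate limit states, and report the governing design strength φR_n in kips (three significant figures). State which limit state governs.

123 kips (bolt shear governs)

Bolt shear: A_b = π·0.875²/4 = 0.6013 in²; R_n = 68 × 0.6013 × 4 × 1 = 163.6 kips → 0.75 × 163.6 = 123 kips.
Bearing: edge l_c = 0.9062, r_n = 47.58 kips; interior l_c = 2.062, r_n = 91.88 kips; R_n = 47.58 + 3·91.88 = 323.2 kips → 242 kips.
Block shear: A_gv = 6.484, A_nv = 4.297, A_nt = 0.8594 in²; R_n = min(0.6F_uA_nv, 0.6F_yA_gv) + U_bs·F_u·A_nt = 240.6 kips → 180 kips.
Bolt shear governs: 123 kips.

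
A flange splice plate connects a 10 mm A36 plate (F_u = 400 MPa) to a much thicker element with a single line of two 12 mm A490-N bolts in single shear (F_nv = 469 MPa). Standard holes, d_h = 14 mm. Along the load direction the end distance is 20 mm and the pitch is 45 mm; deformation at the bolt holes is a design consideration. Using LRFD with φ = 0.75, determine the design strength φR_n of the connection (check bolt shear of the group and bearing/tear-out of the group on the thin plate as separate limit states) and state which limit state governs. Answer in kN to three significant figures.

Bolt shear: A_b = π·12²/4 = 113.1 mm²; R_n = 469 × 113.1 × 2 × 1 / 1000 = 106.1 kN → 0.75 × 106.1 = 79.6 kN.
Bearing (1.2 l_c t F_u ≤ 2.4 d t F_u): upper limit = 2.4·12·10·400 / 1000 = 115.2 kN.
  Edge l_c = 20 − 14/2 = 13 → r_n = 62.4 kN; interior l_c = 45 − 14 = 31 → r_n = 115.2 kN.
  R_n,bearing = 1·62.4 + 1·115.2 = 177.6 kN → 0.75 × 177.6 = 133 kN.
Bolt shear governs: 79.6 kN.

79.6 kN (bolt shear governs)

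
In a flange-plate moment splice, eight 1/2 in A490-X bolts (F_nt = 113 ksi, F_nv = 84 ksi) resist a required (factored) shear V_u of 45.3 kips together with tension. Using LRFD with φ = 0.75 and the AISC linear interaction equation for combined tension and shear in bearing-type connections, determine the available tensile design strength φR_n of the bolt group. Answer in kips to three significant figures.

A_b = π·0.5²/4 = 0.1963 in²; f_rv = 45.3 / (8 × 0.1963) = 28.84 ksi.
F'_nt = 1.3 F_nt − (F_nt / φF_nv) f_rv = 1.3·113 − (113/(0.75·84))·28.84 = 95.17 ksi, capped at F_nt → F'_nt = 95.17 ksi.
R_n = F'_nt · A_b · n = 95.17 × 0.1963 × 8 = 149.5 kips.
Design strength φR_n = 0.75 × 149.5 = 112 kips.

112 kips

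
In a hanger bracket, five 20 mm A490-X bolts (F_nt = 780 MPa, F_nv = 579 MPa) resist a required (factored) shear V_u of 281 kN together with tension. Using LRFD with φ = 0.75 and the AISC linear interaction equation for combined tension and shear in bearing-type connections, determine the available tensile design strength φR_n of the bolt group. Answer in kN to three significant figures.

816 kN

A_b = π·20²/4 = 314.2 mm²; f_rv = 281 × 1000 / (5 × 314.2) = 178.9 MPa.
F'_nt = 1.3 F_nt − (F_nt / φF_nv) f_rv = 1.3·780 − (780/(0.75·579))·178.9 = 692.7 MPa, capped at F_nt → F'_nt = 692.7 MPa.
R_n = F'_nt · A_b · n = 692.7 × 314.2 × 5 / 1000 = 1088 kN.
Design strength φR_n = 0.75 × 1088 = 816 kN.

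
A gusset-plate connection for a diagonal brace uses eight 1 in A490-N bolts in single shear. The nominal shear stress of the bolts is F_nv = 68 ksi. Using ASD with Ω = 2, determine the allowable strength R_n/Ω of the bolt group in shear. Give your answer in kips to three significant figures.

214 kips

A_b = π × 1² / 4 = 0.7854 in².
R_n = F_nv · A_b · n · n_s = 68 × 0.7854 × 8 × 1 = 427.3 kips.
Allowable strength R_n/Ω = 427.3 / 2 = 214 kips.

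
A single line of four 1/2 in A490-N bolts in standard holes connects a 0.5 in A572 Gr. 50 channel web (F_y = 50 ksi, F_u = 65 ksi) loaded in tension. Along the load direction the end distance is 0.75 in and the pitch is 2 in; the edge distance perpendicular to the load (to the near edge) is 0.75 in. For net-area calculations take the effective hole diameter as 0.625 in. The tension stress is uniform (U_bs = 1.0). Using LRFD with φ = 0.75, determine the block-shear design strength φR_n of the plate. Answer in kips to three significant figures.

77.4 kips

Shear plane L_v = 0.75 + 3·2 = 6.75 in; A_gv = 6.75 × 0.5 = 3.375 in².
A_nv = (6.75 − 3.5·0.625) × 0.5 = 2.281 in².
A_nt = (0.75 − 0.5·0.625) × 0.5 = 0.2188 in².
0.6 F_u A_nv = 88.97 kips; 0.6 F_y A_gv = 101.2 kips → shear rupture governs the shear term.
R_n = 88.97 + 1.0 × 65 × 0.2188 = 103.2 kips.
Design strength φR_n = 0.75 × 103.2 = 77.4 kips.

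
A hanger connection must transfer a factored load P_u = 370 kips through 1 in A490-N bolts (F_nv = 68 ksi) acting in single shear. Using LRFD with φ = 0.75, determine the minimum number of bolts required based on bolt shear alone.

10 bolts

A_b = π·1²/4 = 0.7854 in².
Per-bolt design strength φR_n = 0.75 × 68 × 0.7854 × 1 = 40.06 kips.
n ≥ 370 / 40.06 = 9.237 → use 10 bolts.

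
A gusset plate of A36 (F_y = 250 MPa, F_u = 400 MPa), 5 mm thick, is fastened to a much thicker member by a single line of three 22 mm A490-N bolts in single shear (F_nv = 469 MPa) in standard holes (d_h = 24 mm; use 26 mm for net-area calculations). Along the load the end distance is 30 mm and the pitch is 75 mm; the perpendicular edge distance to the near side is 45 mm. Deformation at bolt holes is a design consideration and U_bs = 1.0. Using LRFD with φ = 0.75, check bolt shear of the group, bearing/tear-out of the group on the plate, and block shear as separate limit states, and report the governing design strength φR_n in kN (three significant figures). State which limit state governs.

149 kN (block shear governs)

Bolt shear: A_b = π·22²/4 = 380.1 mm²; R_n = 469 × 380.1 × 3 × 1 / 1000 = 534.8 kN → 0.75 × 534.8 = 401 kN.
Bearing: edge l_c = 18, r_n = 43.2 kN; interior l_c = 51, r_n = 105.6 kN; R_n = 43.2 + 2·105.6 = 254.4 kN → 191 kN.
Block shear: A_gv = 900, A_nv = 575, A_nt = 160 mm²; R_n = min(0.6F_uA_nv, 0.6F_yA_gv) + U_bs·F_u·A_nt = 199 kN → 149 kN.
Block shear governs: 149 kN.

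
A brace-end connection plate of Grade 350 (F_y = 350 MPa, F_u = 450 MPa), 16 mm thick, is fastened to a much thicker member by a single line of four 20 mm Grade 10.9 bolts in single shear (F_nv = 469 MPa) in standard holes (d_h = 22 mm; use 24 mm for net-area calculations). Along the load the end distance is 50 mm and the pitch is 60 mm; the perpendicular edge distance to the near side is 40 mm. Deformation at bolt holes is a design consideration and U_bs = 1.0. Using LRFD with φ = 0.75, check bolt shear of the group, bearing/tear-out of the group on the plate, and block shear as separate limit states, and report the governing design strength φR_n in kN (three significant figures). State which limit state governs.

Bolt shear: A_b = π·20²/4 = 314.2 mm²; R_n = 469 × 314.2 × 4 × 1 / 1000 = 589.4 kN → 0.75 × 589.4 = 442 kN.
Bearing: edge l_c = 39, r_n = 337 kN; interior l_c = 38, r_n = 328.3 kN; R_n = 337 + 3·328.3 = 1322 kN → 991 kN.
Block shear: A_gv = 3680, A_nv = 2336, A_nt = 448 mm²; R_n = min(0.6F_uA_nv, 0.6F_yA_gv) + U_bs·F_u·A_nt = 832.3 kN → 624 kN.
Bolt shear governs: 442 kN.

442 kN (bolt shear governs)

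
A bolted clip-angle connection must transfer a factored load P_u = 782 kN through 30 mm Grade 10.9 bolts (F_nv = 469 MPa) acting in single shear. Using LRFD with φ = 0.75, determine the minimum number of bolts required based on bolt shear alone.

A_b = π·30²/4 = 706.9 mm².
Per-bolt design strength φR_n = 0.75 × 469 × 706.9 × 1 / 1000 = 248.6 kN.
n ≥ 782 / 248.6 = 3.145 → use 4 bolts.

4 bolts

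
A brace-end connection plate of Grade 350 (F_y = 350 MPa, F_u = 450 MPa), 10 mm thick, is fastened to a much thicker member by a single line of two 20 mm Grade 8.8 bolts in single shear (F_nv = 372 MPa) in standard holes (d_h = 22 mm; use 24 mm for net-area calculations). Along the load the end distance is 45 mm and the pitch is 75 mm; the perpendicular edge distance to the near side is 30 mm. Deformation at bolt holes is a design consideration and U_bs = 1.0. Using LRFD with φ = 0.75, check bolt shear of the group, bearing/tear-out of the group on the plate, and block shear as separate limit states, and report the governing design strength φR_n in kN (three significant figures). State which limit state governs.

Bolt shear: A_b = π·20²/4 = 314.2 mm²; R_n = 372 × 314.2 × 2 × 1 / 1000 = 233.7 kN → 0.75 × 233.7 = 175 kN.
Bearing: edge l_c = 34, r_n = 183.6 kN; interior l_c = 53, r_n = 216 kN; R_n = 183.6 + 1·216 = 399.6 kN → 300 kN.
Block shear: A_gv = 1200, A_nv = 840, A_nt = 180 mm²; R_n = min(0.6F_uA_nv, 0.6F_yA_gv) + U_bs·F_u·A_nt = 307.8 kN → 231 kN.
Bolt shear governs: 175 kN.

175 kN (bolt shear governs)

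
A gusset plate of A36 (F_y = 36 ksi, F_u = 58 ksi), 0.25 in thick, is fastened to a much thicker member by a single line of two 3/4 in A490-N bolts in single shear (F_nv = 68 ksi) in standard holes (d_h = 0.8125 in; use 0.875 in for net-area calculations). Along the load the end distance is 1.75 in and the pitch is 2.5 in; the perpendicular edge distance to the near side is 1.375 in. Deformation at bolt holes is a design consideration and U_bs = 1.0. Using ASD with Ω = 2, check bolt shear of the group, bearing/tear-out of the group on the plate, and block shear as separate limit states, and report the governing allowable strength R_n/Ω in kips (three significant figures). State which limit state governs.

Bolt shear: A_b = π·0.75²/4 = 0.4418 in²; R_n = 68 × 0.4418 × 2 × 1 = 60.08 kips → 60.08 / 2 = 30 kips.
Bearing: edge l_c = 1.344, r_n = 23.38 kips; interior l_c = 1.688, r_n = 26.1 kips; R_n = 23.38 + 1·26.1 = 49.48 kips → 24.7 kips.
Block shear: A_gv = 1.062, A_nv = 0.7344, A_nt = 0.2344 in²; R_n = min(0.6F_uA_nv, 0.6F_yA_gv) + U_bs·F_u·A_nt = 36.54 kips → 18.3 kips.
Block shear governs: 18.3 kips.

18.3 kips (block shear governs)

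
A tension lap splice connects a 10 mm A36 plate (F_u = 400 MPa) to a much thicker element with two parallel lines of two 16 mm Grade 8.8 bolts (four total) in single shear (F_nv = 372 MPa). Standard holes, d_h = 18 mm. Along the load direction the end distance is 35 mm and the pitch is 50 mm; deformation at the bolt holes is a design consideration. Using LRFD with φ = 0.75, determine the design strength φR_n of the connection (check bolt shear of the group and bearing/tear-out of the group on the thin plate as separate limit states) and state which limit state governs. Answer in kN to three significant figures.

224 kN (bolt shear governs)

Bolt shear: A_b = π·16²/4 = 201.1 mm²; R_n = 372 × 201.1 × 4 × 1 / 1000 = 299.2 kN → 0.75 × 299.2 = 224 kN.
Bearing (1.2 l_c t F_u ≤ 2.4 d t F_u): upper limit = 2.4·16·10·400 / 1000 = 153.6 kN.
  Edge l_c = 35 − 18/2 = 26 → r_n = 124.8 kN; interior l_c = 50 − 18 = 32 → r_n = 153.6 kN.
  R_n,bearing = 2·124.8 + 2·153.6 = 556.8 kN → 0.75 × 556.8 = 418 kN.
Bolt shear governs: 224 kN.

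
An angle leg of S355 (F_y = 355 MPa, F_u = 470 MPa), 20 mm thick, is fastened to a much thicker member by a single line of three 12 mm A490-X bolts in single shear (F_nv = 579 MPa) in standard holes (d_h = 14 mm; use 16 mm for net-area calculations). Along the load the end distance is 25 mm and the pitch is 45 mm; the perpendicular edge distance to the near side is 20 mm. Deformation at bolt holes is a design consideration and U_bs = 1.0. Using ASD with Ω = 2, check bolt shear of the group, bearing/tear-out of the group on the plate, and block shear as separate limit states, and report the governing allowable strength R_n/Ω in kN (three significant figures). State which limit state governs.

Bolt shear: A_b = π·12²/4 = 113.1 mm²; R_n = 579 × 113.1 × 3 × 1 / 1000 = 196.5 kN → 196.5 / 2 = 98.2 kN.
Bearing: edge l_c = 18, r_n = 203 kN; interior l_c = 31, r_n = 270.7 kN; R_n = 203 + 2·270.7 = 744.5 kN → 372 kN.
Block shear: A_gv = 2300, A_nv = 1500, A_nt = 240 mm²; R_n = min(0.6F_uA_nv, 0.6F_yA_gv) + U_bs·F_u·A_nt = 535.8 kN → 268 kN.
Bolt shear governs: 98.2 kN.

98.2 kN (bolt shear governs)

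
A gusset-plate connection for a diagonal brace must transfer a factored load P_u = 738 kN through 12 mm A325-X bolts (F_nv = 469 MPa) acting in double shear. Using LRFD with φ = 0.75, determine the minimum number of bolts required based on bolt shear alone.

A_b = π·12²/4 = 113.1 mm².
Per-bolt design strength φR_n = 0.75 × 469 × 113.1 × 2 / 1000 = 79.56 kN.
n ≥ 738 / 79.56 = 9.276 → use 10 bolts.

10 bolts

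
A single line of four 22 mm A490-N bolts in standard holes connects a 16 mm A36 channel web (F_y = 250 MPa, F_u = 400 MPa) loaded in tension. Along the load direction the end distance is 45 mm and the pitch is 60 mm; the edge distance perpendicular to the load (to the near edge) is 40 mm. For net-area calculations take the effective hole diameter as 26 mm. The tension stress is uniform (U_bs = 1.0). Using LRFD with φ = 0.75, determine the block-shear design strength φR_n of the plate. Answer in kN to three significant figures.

516 kN

Shear plane L_v = 45 + 3·60 = 225 mm; A_gv = 225 × 16 = 3600 mm².
A_nv = (225 − 3.5·26) × 16 = 2144 mm².
A_nt = (40 − 0.5·26) × 16 = 432 mm².
0.6 F_u A_nv = 514.6 kN; 0.6 F_y A_gv = 540 kN → shear rupture governs the shear term.
R_n = 514.6 + 1.0 × 400 × 432 / 1000 = 687.4 kN.
Design strength φR_n = 0.75 × 687.4 = 516 kN.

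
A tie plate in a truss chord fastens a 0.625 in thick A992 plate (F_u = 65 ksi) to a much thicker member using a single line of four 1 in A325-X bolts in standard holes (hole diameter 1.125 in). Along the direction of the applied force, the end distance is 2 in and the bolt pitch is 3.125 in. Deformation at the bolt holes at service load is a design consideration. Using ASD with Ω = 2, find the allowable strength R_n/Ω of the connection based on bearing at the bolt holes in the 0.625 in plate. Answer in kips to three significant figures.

Per bolt r_n = 1.2 l_c t F_u ≤ 2.4 d t F_u; upper limit = 2.4 × 1 × 0.625 × 65 = 97.5 kips.
Edge bolt: l_c = 2 − 1.125/2 = 1.438 in → 1.2 × 1.438 × 0.625 × 65 = 70.08 → r_n = 70.08 kips.
Interior bolts: l_c = 3.125 − 1.125 = 2 in → 1.2 × 2 × 0.625 × 65 = 97.5 → r_n = 97.5 kips.
R_n = 1 × 70.08 + 3 × 97.5 = 362.6 kips.
Allowable strength R_n/Ω = 362.6 / 2 = 181 kips.

181 kips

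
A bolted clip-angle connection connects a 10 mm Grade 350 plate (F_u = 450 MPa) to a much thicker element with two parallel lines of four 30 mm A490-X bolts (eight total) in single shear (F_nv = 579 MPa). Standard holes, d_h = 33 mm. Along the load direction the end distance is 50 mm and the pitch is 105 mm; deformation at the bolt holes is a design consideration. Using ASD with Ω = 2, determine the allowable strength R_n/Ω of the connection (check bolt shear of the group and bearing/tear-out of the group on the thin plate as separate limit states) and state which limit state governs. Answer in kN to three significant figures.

1150 kN (bearing governs)

Bolt shear: A_b = π·30²/4 = 706.9 mm²; R_n = 579 × 706.9 × 8 × 1 / 1000 = 3274 kN → 3274 / 2 = 1640 kN.
Bearing (1.2 l_c t F_u ≤ 2.4 d t F_u): upper limit = 2.4·30·10·450 / 1000 = 324 kN.
  Edge l_c = 50 − 33/2 = 33.5 → r_n = 180.9 kN; interior l_c = 105 − 33 = 72 → r_n = 324 kN.
  R_n,bearing = 2·180.9 + 6·324 = 2306 kN → 2306 / 2 = 1150 kN.
Bearing governs: 1150 kN.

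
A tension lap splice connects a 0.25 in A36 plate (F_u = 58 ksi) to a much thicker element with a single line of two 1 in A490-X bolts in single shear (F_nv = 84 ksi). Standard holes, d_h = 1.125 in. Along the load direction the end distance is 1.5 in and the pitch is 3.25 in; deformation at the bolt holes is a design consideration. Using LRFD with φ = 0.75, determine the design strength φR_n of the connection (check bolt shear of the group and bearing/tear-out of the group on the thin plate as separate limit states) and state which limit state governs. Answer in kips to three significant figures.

Bolt shear: A_b = π·1²/4 = 0.7854 in²; R_n = 84 × 0.7854 × 2 × 1 = 131.9 kips → 0.75 × 131.9 = 99 kips.
Bearing (1.2 l_c t F_u ≤ 2.4 d t F_u): upper limit = 2.4·1·0.25·58 = 34.8 kips.
  Edge l_c = 1.5 − 1.125/2 = 0.9375 → r_n = 16.31 kips; interior l_c = 3.25 − 1.125 = 2.125 → r_n = 34.8 kips.
  R_n,bearing = 1·16.31 + 1·34.8 = 51.11 kips → 0.75 × 51.11 = 38.3 kips.
Bearing governs: 38.3 kips.

38.3 kips (bearing governs)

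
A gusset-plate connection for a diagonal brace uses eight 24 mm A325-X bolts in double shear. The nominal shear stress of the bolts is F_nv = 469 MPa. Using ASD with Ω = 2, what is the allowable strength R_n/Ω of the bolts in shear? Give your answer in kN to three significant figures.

1700 kN

A_b = π × 24² / 4 = 452.4 mm².
R_n = F_nv · A_b · n · n_s = 469 × 452.4 × 8 × 2 / 1000 = 3395 kN.
Allowable strength R_n/Ω = 3395 / 2 = 1700 kN.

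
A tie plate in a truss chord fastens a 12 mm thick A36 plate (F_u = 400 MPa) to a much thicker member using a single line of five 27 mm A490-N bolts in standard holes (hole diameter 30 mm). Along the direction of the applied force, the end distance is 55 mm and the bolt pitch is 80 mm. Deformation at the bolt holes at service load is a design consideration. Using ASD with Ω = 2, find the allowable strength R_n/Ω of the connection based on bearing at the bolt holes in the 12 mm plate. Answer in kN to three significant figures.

691 kN

Per bolt r_n = 1.2 l_c t F_u ≤ 2.4 d t F_u; upper limit = 2.4 × 27 × 12 × 400 / 1000 = 311 kN.
Edge bolt: l_c = 55 − 30/2 = 40 mm → 1.2 × 40 × 12 × 400 / 1000 = 230.4 → r_n = 230.4 kN.
Interior bolts: l_c = 80 − 30 = 50 mm → 1.2 × 50 × 12 × 400 / 1000 = 288 → r_n = 288 kN.
R_n = 1 × 230.4 + 4 × 288 = 1382 kN.
Allowable strength R_n/Ω = 1382 / 2 = 691 kN.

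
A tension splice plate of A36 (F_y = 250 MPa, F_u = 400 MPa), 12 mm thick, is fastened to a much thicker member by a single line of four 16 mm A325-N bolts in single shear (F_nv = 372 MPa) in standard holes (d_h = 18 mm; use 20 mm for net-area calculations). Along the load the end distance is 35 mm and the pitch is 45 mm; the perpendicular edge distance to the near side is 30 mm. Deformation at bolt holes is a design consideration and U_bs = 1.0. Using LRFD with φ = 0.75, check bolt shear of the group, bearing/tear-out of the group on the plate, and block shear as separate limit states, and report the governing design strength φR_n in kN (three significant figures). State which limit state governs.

Bolt shear: A_b = π·16²/4 = 201.1 mm²; R_n = 372 × 201.1 × 4 × 1 / 1000 = 299.2 kN → 0.75 × 299.2 = 224 kN.
Bearing: edge l_c = 26, r_n = 149.8 kN; interior l_c = 27, r_n = 155.5 kN; R_n = 149.8 + 3·155.5 = 616.3 kN → 462 kN.
Block shear: A_gv = 2040, A_nv = 1200, A_nt = 240 mm²; R_n = min(0.6F_uA_nv, 0.6F_yA_gv) + U_bs·F_u·A_nt = 384 kN → 288 kN.
Bolt shear governs: 224 kN.

224 kN (bolt shear governs)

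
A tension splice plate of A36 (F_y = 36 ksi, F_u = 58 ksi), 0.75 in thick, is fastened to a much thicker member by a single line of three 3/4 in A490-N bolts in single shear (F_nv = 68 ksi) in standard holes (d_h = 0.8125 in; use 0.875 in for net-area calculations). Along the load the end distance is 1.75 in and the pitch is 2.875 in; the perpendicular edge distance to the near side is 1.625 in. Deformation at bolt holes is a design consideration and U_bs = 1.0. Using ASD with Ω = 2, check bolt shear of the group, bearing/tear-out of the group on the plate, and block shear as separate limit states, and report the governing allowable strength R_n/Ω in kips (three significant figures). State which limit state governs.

Bolt shear: A_b = π·0.75²/4 = 0.4418 in²; R_n = 68 × 0.4418 × 3 × 1 = 90.12 kips → 90.12 / 2 = 45.1 kips.
Bearing: edge l_c = 1.344, r_n = 70.14 kips; interior l_c = 2.062, r_n = 78.3 kips; R_n = 70.14 + 2·78.3 = 226.7 kips → 113 kips.
Block shear: A_gv = 5.625, A_nv = 3.984, A_nt = 0.8906 in²; R_n = min(0.6F_uA_nv, 0.6F_yA_gv) + U_bs·F_u·A_nt = 173.2 kips → 86.6 kips.
Bolt shear governs: 45.1 kips.

45.1 kips (bolt shear governs)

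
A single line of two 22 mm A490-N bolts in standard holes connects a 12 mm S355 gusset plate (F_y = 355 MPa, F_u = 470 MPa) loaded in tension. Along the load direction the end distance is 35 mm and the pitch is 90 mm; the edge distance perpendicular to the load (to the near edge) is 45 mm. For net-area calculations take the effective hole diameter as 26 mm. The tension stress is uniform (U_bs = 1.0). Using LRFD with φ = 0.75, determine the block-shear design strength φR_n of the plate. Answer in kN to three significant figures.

Shear plane L_v = 35 + 1·90 = 125 mm; A_gv = 125 × 12 = 1500 mm².
A_nv = (125 − 1.5·26) × 12 = 1032 mm².
A_nt = (45 − 0.5·26) × 12 = 384 mm².
0.6 F_u A_nv = 291 kN; 0.6 F_y A_gv = 319.5 kN → shear rupture governs the shear term.
R_n = 291 + 1.0 × 470 × 384 / 1000 = 471.5 kN.
Design strength φR_n = 0.75 × 471.5 = 354 kN.

354 kN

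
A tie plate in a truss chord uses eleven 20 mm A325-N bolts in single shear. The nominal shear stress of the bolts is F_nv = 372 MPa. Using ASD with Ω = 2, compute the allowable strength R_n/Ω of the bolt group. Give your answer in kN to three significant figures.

A_b = π × 20² / 4 = 314.2 mm².
R_n = F_nv · A_b · n · n_s = 372 × 314.2 × 11 × 1 / 1000 = 1286 kN.
Allowable strength R_n/Ω = 1286 / 2 = 643 kN.

643 kN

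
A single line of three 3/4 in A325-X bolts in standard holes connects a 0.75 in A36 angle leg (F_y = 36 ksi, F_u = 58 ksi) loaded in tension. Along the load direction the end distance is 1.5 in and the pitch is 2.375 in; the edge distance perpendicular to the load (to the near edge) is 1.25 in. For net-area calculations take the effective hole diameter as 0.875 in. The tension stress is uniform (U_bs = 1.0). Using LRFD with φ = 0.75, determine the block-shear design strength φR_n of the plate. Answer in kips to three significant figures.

Shear plane L_v = 1.5 + 2·2.375 = 6.25 in; A_gv = 6.25 × 0.75 = 4.688 in².
A_nv = (6.25 − 2.5·0.875) × 0.75 = 3.047 in².
A_nt = (1.25 − 0.5·0.875) × 0.75 = 0.6094 in².
0.6 F_u A_nv = 106 kips; 0.6 F_y A_gv = 101.2 kips → shear yielding governs the shear term.
R_n = 101.2 + 1.0 × 58 × 0.6094 = 136.6 kips.
Design strength φR_n = 0.75 × 136.6 = 102 kips.

102 kips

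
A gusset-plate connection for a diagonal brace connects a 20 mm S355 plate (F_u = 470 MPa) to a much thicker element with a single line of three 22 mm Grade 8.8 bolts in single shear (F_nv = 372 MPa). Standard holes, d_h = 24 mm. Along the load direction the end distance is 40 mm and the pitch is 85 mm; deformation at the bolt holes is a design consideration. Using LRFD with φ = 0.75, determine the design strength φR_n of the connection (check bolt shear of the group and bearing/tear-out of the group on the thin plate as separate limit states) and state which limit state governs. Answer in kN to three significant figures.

318 kN (bolt shear governs)

Bolt shear: A_b = π·22²/4 = 380.1 mm²; R_n = 372 × 380.1 × 3 × 1 / 1000 = 424.2 kN → 0.75 × 424.2 = 318 kN.
Bearing (1.2 l_c t F_u ≤ 2.4 d t F_u): upper limit = 2.4·22·20·470 / 1000 = 496.3 kN.
  Edge l_c = 40 − 24/2 = 28 → r_n = 315.8 kN; interior l_c = 85 − 24 = 61 → r_n = 496.3 kN.
  R_n,bearing = 1·315.8 + 2·496.3 = 1308 kN → 0.75 × 1308 = 981 kN.
Bolt shear governs: 318 kN.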